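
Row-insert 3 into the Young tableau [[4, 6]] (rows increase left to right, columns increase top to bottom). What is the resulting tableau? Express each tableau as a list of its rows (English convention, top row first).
In row 1, 3 replaces 4 (the leftmost entry greater than 3); 4 is bumped to row 2. 4 starts a new row 2. The new tableau is [[3, 6], [4]].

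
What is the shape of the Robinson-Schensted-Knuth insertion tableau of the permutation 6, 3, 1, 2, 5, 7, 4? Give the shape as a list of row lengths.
[4, 2, 1]

Row-insert each entry into an empty tableau.

After inserting 6: P = [[6]].
After inserting 3: P = [[3], [6]].
After inserting 1: P = [[1], [3], [6]].
After inserting 2: P = [[1, 2], [3], [6]].
After inserting 5: P = [[1, 2, 5], [3], [6]].
After inserting 7: P = [[1, 2, 5, 7], [3], [6]].
After inserting 4: P = [[1, 2, 4, 7], [3, 5], [6]].

The final insertion tableau P = [[1, 2, 4, 7], [3, 5], [6]] has shape [4, 2, 1].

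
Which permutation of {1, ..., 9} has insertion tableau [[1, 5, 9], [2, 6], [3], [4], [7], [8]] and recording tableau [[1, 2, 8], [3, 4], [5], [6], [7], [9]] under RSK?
4 8 3 7 6 5 2 9 1

Reverse the RSK construction: for i from n down to 1, find the cell of Q containing i, remove the entry at that cell from P, and reverse-bump it up through P; the value ejected from row 1 is w(i).

Step i=9: Q has 9 at row 6, column 1; remove 8 from row 6 of P and reverse-bump: 8 enters row 5 and ejects 7; 7 enters row 4 and ejects 4; 4 enters row 3 and ejects 3; 3 enters row 2 and ejects 2; 2 enters row 1 and ejects 1. So w(9) = 1. P is now [[2, 5, 9], [3, 6], [4], [7], [8]].
Step i=8: Q has 8 at row 1, column 3; remove that cell from P, ejecting 9. So w(8) = 9. P is now [[2, 5], [3, 6], [4], [7], [8]].
Step i=7: Q has 7 at row 5, column 1; remove 8 from row 5 of P and reverse-bump: 8 enters row 4 and ejects 7; 7 enters row 3 and ejects 4; 4 enters row 2 and ejects 3; 3 enters row 1 and ejects 2. So w(7) = 2. P is now [[3, 5], [4, 6], [7], [8]].
Step i=6: Q has 6 at row 4, column 1; remove 8 from row 4 of P and reverse-bump: 8 enters row 3 and ejects 7; 7 enters row 2 and ejects 6; 6 enters row 1 and ejects 5. So w(6) = 5. P is now [[3, 6], [4, 7], [8]].
Step i=5: Q has 5 at row 3, column 1; remove 8 from row 3 of P and reverse-bump: 8 enters row 2 and ejects 7; 7 enters row 1 and ejects 6. So w(5) = 6. P is now [[3, 7], [4, 8]].
Step i=4: Q has 4 at row 2, column 2; remove 8 from row 2 of P and reverse-bump: 8 enters row 1 and ejects 7. So w(4) = 7. P is now [[3, 8], [4]].
Step i=3: Q has 3 at row 2, column 1; remove 4 from row 2 of P and reverse-bump: 4 enters row 1 and ejects 3. So w(3) = 3. P is now [[4, 8]].
Step i=2: Q has 2 at row 1, column 2; remove that cell from P, ejecting 8. So w(2) = 8. P is now [[4]].
Step i=1: Q has 1 at row 1, column 1; remove that cell from P, ejecting 4. So w(1) = 4. P is now [].

So w = 4 8 3 7 6 5 2 9 1.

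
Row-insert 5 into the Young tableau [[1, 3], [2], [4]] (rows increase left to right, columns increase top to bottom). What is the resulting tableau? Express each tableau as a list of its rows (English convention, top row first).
5 is larger than every entry of row 1, so it is appended to row 1. The new tableau is [[1, 3, 5], [2], [4]].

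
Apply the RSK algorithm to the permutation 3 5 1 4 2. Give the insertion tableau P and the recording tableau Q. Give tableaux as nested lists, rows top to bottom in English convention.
Insert each entry of the permutation into P by Schensted row insertion, recording in Q the position of each new cell.

Insert 3: appended to row 1. P = [[3]].
Insert 5: appended to row 1. P = [[3, 5]].
Insert 1: 1 bumps 3 from row 1; 3 starts row 2. P = [[1, 5], [3]].
Insert 4: 4 bumps 5 from row 1; 5 appends to row 2. P = [[1, 4], [3, 5]].
Insert 2: 2 bumps 4 from row 1; 4 bumps 5 from row 2; 5 starts row 3. P = [[1, 2], [3, 4], [5]].

So P = [[1, 2], [3, 4], [5]], Q = [[1, 2], [3, 4], [5]].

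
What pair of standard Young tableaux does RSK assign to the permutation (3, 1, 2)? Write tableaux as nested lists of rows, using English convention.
Insert each entry of the permutation into P by Schensted row insertion, recording in Q the position of each new cell.

Insert 3: appended to row 1. P = [[3]], Q = [[1]].
Insert 1: 1 bumps 3 from row 1; 3 starts row 2. P = [[1], [3]], Q = [[1], [2]].
Insert 2: appended to row 1. P = [[1, 2], [3]], Q = [[1, 3], [2]].

So P = [[1, 2], [3]], Q = [[1, 3], [2]].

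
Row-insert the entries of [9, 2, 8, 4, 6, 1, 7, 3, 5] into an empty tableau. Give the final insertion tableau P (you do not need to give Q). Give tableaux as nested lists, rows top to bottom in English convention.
P = [[1, 3, 5, 7], [2, 4, 6], [8], [9]]

After inserting 9: P = [[9]].
After inserting 2: P = [[2], [9]].
After inserting 8: P = [[2, 8], [9]].
After inserting 4: P = [[2, 4], [8], [9]].
After inserting 6: P = [[2, 4, 6], [8], [9]].
After inserting 1: P = [[1, 4, 6], [2], [8], [9]].
After inserting 7: P = [[1, 4, 6, 7], [2], [8], [9]].
After inserting 3: P = [[1, 3, 6, 7], [2, 4], [8], [9]].
After inserting 5: P = [[1, 3, 5, 7], [2, 4, 6], [8], [9]].

So P = [[1, 3, 5, 7], [2, 4, 6], [8], [9]].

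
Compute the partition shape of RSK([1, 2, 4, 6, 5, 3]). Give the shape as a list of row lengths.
[4, 1, 1]

Row-insert each entry into an empty tableau.

After inserting 1: P = [[1]].
After inserting 2: P = [[1, 2]].
After inserting 4: P = [[1, 2, 4]].
After inserting 6: P = [[1, 2, 4, 6]].
After inserting 5: P = [[1, 2, 4, 5], [6]].
After inserting 3: P = [[1, 2, 3, 5], [4], [6]].

The final insertion tableau P = [[1, 2, 3, 5], [4], [6]] has shape [4, 1, 1].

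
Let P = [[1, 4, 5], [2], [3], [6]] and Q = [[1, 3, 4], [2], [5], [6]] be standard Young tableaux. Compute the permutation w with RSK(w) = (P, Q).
Reverse RSK: for i = n, n-1, ..., 1, locate i in Q, remove the corresponding corner cell from P, and reverse-bump its entry up through P; the value ejected from row 1 is w(i).

So w = 6 3 4 5 2 1.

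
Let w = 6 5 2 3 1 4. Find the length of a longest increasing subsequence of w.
3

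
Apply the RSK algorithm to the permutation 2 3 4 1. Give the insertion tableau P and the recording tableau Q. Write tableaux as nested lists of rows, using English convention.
Insert each entry of the permutation into P by Schensted row insertion, recording in Q the position of each new cell.

Insert 2: appended to row 1. P = [[2]].
Insert 3: appended to row 1. P = [[2, 3]].
Insert 4: appended to row 1. P = [[2, 3, 4]].
Insert 1: 1 bumps 2 from row 1; 2 starts row 2. P = [[1, 3, 4], [2]].

So P = [[1, 3, 4], [2]], Q = [[1, 2, 3], [4]].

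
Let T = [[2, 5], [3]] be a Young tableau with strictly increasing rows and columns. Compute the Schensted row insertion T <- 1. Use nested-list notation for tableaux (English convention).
[[1, 5], [2], [3]]

In row 1, 1 replaces 2 (the leftmost entry greater than 1); 2 is bumped to row 2. In row 2, 2 replaces 3 (the leftmost entry greater than 2); 3 is bumped to row 3. 3 starts a new row 3. The new tableau is [[1, 5], [2], [3]].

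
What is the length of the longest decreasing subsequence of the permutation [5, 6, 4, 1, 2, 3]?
3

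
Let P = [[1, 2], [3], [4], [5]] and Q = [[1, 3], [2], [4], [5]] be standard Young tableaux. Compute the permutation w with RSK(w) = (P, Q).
Reverse the RSK construction: for i from n down to 1, find the cell of Q containing i, remove the entry at that cell from P, and reverse-bump it up through P; the value ejected from row 1 is w(i).

Step i=5: Q has 5 at row 4, column 1; remove 5 from row 4 of P and reverse-bump: 5 enters row 3 and ejects 4; 4 enters row 2 and ejects 3; 3 enters row 1 and ejects 2. So w(5) = 2. P is now [[1, 3], [4], [5]].
Step i=4: Q has 4 at row 3, column 1; remove 5 from row 3 of P and reverse-bump: 5 enters row 2 and ejects 4; 4 enters row 1 and ejects 3. So w(4) = 3. P is now [[1, 4], [5]].
Step i=3: Q has 3 at row 1, column 2; remove that cell from P, ejecting 4. So w(3) = 4. P is now [[1], [5]].
Step i=2: Q has 2 at row 2, column 1; remove 5 from row 2 of P and reverse-bump: 5 enters row 1 and ejects 1. So w(2) = 1. P is now [[5]].
Step i=1: Q has 1 at row 1, column 1; remove that cell from P, ejecting 5. So w(1) = 5. P is now [].

So w = 5 1 4 3 2.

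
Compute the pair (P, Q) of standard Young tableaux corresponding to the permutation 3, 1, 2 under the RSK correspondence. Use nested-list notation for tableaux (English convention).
P = [[1, 2], [3]], Q = [[1, 3], [2]]

Insert each entry of the permutation into P by Schensted row insertion, recording in Q the position of each new cell.

Insert 3: appended to row 1. P = [[3]], Q = [[1]].
Insert 1: 1 bumps 3 from row 1; 3 starts row 2. P = [[1], [3]], Q = [[1], [2]].
Insert 2: appended to row 1. P = [[1, 2], [3]], Q = [[1, 3], [2]].

So P = [[1, 2], [3]], Q = [[1, 3], [2]].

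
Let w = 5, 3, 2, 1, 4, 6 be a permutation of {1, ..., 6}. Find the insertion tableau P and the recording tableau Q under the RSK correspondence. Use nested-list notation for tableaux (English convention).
Insert each entry of the permutation into P by Schensted row insertion, recording in Q the position of each new cell.

Insert 5: appended to row 1. P = [[5]].
Insert 3: 3 bumps 5 from row 1; 5 starts row 2. P = [[3], [5]].
Insert 2: 2 bumps 3 from row 1; 3 bumps 5 from row 2; 5 starts row 3. P = [[2], [3], [5]].
Insert 1: 1 bumps 2 from row 1; 2 bumps 3 from row 2; 3 bumps 5 from row 3; 5 starts row 4. P = [[1], [2], [3], [5]].
Insert 4: appended to row 1. P = [[1, 4], [2], [3], [5]].
Insert 6: appended to row 1. P = [[1, 4, 6], [2], [3], [5]].

So P = [[1, 4, 6], [2], [3], [5]], Q = [[1, 5, 6], [2], [3], [4]].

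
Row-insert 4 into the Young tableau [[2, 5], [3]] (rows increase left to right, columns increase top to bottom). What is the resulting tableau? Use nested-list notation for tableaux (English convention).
In row 1, 4 replaces 5 (the leftmost entry greater than 4); 5 is bumped to row 2. 5 is appended to row 2. The new tableau is [[2, 4], [3, 5]].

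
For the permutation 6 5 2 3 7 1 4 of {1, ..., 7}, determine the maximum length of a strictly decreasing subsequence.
4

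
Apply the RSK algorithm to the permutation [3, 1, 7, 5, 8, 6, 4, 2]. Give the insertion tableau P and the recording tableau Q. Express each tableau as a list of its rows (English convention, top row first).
Insert each entry of the permutation into P by Schensted row insertion, recording in Q the position of each new cell.

Insert 3: appended to row 1. P = [[3]].
Insert 1: 1 bumps 3 from row 1; 3 starts row 2. P = [[1], [3]].
Insert 7: appended to row 1. P = [[1, 7], [3]].
Insert 5: 5 bumps 7 from row 1; 7 appends to row 2. P = [[1, 5], [3, 7]].
Insert 8: appended to row 1. P = [[1, 5, 8], [3, 7]].
Insert 6: 6 bumps 8 from row 1; 8 appends to row 2. P = [[1, 5, 6], [3, 7, 8]].
Insert 4: 4 bumps 5 from row 1; 5 bumps 7 from row 2; 7 starts row 3. P = [[1, 4, 6], [3, 5, 8], [7]].
Insert 2: 2 bumps 4 from row 1; 4 bumps 5 from row 2; 5 bumps 7 from row 3; 7 starts row 4. P = [[1, 2, 6], [3, 4, 8], [5], [7]].

So P = [[1, 2, 6], [3, 4, 8], [5], [7]], Q = [[1, 3, 5], [2, 4, 6], [7], [8]].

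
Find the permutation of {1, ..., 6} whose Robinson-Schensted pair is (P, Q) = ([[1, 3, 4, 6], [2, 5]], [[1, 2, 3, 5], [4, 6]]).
Reverse the RSK construction: for i from n down to 1, find the cell of Q containing i, remove the entry at that cell from P, and reverse-bump it up through P; the value ejected from row 1 is w(i).

Step i=6: Q has 6 at row 2, column 2; remove 5 from row 2 of P and reverse-bump: 5 enters row 1 and ejects 4. So w(6) = 4. P is now [[1, 3, 5, 6], [2]].
Step i=5: Q has 5 at row 1, column 4; remove that cell from P, ejecting 6. So w(5) = 6. P is now [[1, 3, 5], [2]].
Step i=4: Q has 4 at row 2, column 1; remove 2 from row 2 of P and reverse-bump: 2 enters row 1 and ejects 1. So w(4) = 1. P is now [[2, 3, 5]].
Step i=3: Q has 3 at row 1, column 3; remove that cell from P, ejecting 5. So w(3) = 5. P is now [[2, 3]].
Step i=2: Q has 2 at row 1, column 2; remove that cell from P, ejecting 3. So w(2) = 3. P is now [[2]].
Step i=1: Q has 1 at row 1, column 1; remove that cell from P, ejecting 2. So w(1) = 2. P is now [].

So w = 2 3 5 1 6 4.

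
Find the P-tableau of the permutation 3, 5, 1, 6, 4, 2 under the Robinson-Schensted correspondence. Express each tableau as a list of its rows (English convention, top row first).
P = [[1, 2, 6], [3, 4], [5]]

Insert 3: appended to row 1. P = [[3]].
Insert 5: appended to row 1. P = [[3, 5]].
Insert 1: 1 bumps 3 from row 1; 3 starts row 2. P = [[1, 5], [3]].
Insert 6: appended to row 1. P = [[1, 5, 6], [3]].
Insert 4: 4 bumps 5 from row 1; 5 appends to row 2. P = [[1, 4, 6], [3, 5]].
Insert 2: 2 bumps 4 from row 1; 4 bumps 5 from row 2; 5 starts row 3. P = [[1, 2, 6], [3, 4], [5]].

So P = [[1, 2, 6], [3, 4], [5]].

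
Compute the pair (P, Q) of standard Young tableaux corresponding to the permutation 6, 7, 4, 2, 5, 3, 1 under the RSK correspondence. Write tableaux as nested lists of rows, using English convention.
P = [[1, 3], [2, 5], [4, 7], [6]], Q = [[1, 2], [3, 5], [4, 6], [7]]

Insert each entry of the permutation into P by Schensted row insertion, recording in Q the position of each new cell.

Insert 6: appended to row 1. P = [[6]].
Insert 7: appended to row 1. P = [[6, 7]].
Insert 4: 4 bumps 6 from row 1; 6 starts row 2. P = [[4, 7], [6]].
Insert 2: 2 bumps 4 from row 1; 4 bumps 6 from row 2; 6 starts row 3. P = [[2, 7], [4], [6]].
Insert 5: 5 bumps 7 from row 1; 7 appends to row 2. P = [[2, 5], [4, 7], [6]].
Insert 3: 3 bumps 5 from row 1; 5 bumps 7 from row 2; 7 appends to row 3. P = [[2, 3], [4, 5], [6, 7]].
Insert 1: 1 bumps 2 from row 1; 2 bumps 4 from row 2; 4 bumps 6 from row 3; 6 starts row 4. P = [[1, 3], [2, 5], [4, 7], [6]].

So P = [[1, 3], [2, 5], [4, 7], [6]], Q = [[1, 2], [3, 5], [4, 6], [7]].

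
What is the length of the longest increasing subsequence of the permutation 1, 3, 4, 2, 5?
4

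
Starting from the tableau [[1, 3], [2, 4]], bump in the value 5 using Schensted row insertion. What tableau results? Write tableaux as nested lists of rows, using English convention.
[[1, 3, 5], [2, 4]]

5 is larger than every entry of row 1, so it is appended to row 1. The new tableau is [[1, 3, 5], [2, 4]].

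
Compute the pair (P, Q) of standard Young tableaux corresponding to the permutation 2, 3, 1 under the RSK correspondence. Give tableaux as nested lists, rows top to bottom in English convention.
P = [[1, 3], [2]], Q = [[1, 2], [3]]

Insert each entry of the permutation into P by Schensted row insertion, recording in Q the position of each new cell.

Insert 2: appended to row 1. P = [[2]], Q = [[1]].
Insert 3: appended to row 1. P = [[2, 3]], Q = [[1, 2]].
Insert 1: 1 bumps 2 from row 1; 2 starts row 2. P = [[1, 3], [2]], Q = [[1, 2], [3]].

So P = [[1, 3], [2]], Q = [[1, 2], [3]].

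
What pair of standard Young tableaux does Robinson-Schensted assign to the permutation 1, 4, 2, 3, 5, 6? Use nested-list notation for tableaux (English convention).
P = [[1, 2, 3, 5, 6], [4]], Q = [[1, 2, 4, 5, 6], [3]]

Insert each entry of the permutation into P by Schensted row insertion, recording in Q the position of each new cell.

Insert 1: appended to row 1. P = [[1]], Q = [[1]].
Insert 4: appended to row 1. P = [[1, 4]], Q = [[1, 2]].
Insert 2: 2 bumps 4 from row 1; 4 starts row 2. P = [[1, 2], [4]], Q = [[1, 2], [3]].
Insert 3: appended to row 1. P = [[1, 2, 3], [4]], Q = [[1, 2, 4], [3]].
Insert 5: appended to row 1. P = [[1, 2, 3, 5], [4]], Q = [[1, 2, 4, 5], [3]].
Insert 6: appended to row 1. P = [[1, 2, 3, 5, 6], [4]], Q = [[1, 2, 4, 5, 6], [3]].

So P = [[1, 2, 3, 5, 6], [4]], Q = [[1, 2, 4, 5, 6], [3]].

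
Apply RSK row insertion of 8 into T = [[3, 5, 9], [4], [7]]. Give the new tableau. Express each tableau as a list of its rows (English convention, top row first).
In row 1, 8 replaces 9 (the leftmost entry greater than 8); 9 is bumped to row 2. 9 is appended to row 2. The new tableau is [[3, 5, 8], [4, 9], [7]].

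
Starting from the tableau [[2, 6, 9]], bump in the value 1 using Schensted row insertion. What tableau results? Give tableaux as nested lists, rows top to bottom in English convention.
In row 1, 1 replaces 2 (the leftmost entry greater than 1); 2 is bumped to row 2. 2 starts a new row 2. The new tableau is [[1, 6, 9], [2]].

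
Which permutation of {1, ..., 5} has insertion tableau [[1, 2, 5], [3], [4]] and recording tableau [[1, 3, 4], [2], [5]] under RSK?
4 1 3 5 2

Reverse RSK: for i = n, n-1, ..., 1, locate i in Q, remove the corresponding corner cell from P, and reverse-bump its entry up through P; the value ejected from row 1 is w(i).

So w = 4 1 3 5 2.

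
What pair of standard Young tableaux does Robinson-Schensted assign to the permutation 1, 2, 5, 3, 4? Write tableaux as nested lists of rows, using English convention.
Insert each entry of the permutation into P by Schensted row insertion, recording in Q the position of each new cell.

Insert 1: appended to row 1. P = [[1]].
Insert 2: appended to row 1. P = [[1, 2]].
Insert 5: appended to row 1. P = [[1, 2, 5]].
Insert 3: 3 bumps 5 from row 1; 5 starts row 2. P = [[1, 2, 3], [5]].
Insert 4: appended to row 1. P = [[1, 2, 3, 4], [5]].

So P = [[1, 2, 3, 4], [5]], Q = [[1, 2, 3, 5], [4]].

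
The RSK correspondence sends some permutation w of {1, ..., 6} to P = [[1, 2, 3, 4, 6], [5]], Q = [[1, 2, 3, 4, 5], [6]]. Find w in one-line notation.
Reverse the RSK construction: for i from n down to 1, find the cell of Q containing i, remove the entry at that cell from P, and reverse-bump it up through P; the value ejected from row 1 is w(i).

Step i=6: Q has 6 at row 2, column 1; remove 5 from row 2 of P and reverse-bump: 5 enters row 1 and ejects 4. So w(6) = 4. P is now [[1, 2, 3, 5, 6]].
Step i=5: Q has 5 at row 1, column 5; remove that cell from P, ejecting 6. So w(5) = 6. P is now [[1, 2, 3, 5]].
Step i=4: Q has 4 at row 1, column 4; remove that cell from P, ejecting 5. So w(4) = 5. P is now [[1, 2, 3]].
Step i=3: Q has 3 at row 1, column 3; remove that cell from P, ejecting 3. So w(3) = 3. P is now [[1, 2]].
Step i=2: Q has 2 at row 1, column 2; remove that cell from P, ejecting 2. So w(2) = 2. P is now [[1]].
Step i=1: Q has 1 at row 1, column 1; remove that cell from P, ejecting 1. So w(1) = 1. P is now [].

So w = 1 2 3 5 6 4.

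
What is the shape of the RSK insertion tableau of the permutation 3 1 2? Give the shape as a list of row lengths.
[2, 1]

Row-insert each entry into an empty tableau.

After inserting 3: P = [[3]].
After inserting 1: P = [[1], [3]].
After inserting 2: P = [[1, 2], [3]].

The final insertion tableau P = [[1, 2], [3]] has shape [2, 1].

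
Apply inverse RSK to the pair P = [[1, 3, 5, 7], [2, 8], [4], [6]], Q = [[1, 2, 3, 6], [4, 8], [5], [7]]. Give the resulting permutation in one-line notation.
Reverse the RSK construction: for i from n down to 1, find the cell of Q containing i, remove the entry at that cell from P, and reverse-bump it up through P; the value ejected from row 1 is w(i).

Step i=8: Q has 8 at row 2, column 2; remove 8 from row 2 of P and reverse-bump: 8 enters row 1 and ejects 7. So w(8) = 7. P is now [[1, 3, 5, 8], [2], [4], [6]].
Step i=7: Q has 7 at row 4, column 1; remove 6 from row 4 of P and reverse-bump: 6 enters row 3 and ejects 4; 4 enters row 2 and ejects 2; 2 enters row 1 and ejects 1. So w(7) = 1. P is now [[2, 3, 5, 8], [4], [6]].
Step i=6: Q has 6 at row 1, column 4; remove that cell from P, ejecting 8. So w(6) = 8. P is now [[2, 3, 5], [4], [6]].
Step i=5: Q has 5 at row 3, column 1; remove 6 from row 3 of P and reverse-bump: 6 enters row 2 and ejects 4; 4 enters row 1 and ejects 3. So w(5) = 3. P is now [[2, 4, 5], [6]].
Step i=4: Q has 4 at row 2, column 1; remove 6 from row 2 of P and reverse-bump: 6 enters row 1 and ejects 5. So w(4) = 5. P is now [[2, 4, 6]].
Step i=3: Q has 3 at row 1, column 3; remove that cell from P, ejecting 6. So w(3) = 6. P is now [[2, 4]].
Step i=2: Q has 2 at row 1, column 2; remove that cell from P, ejecting 4. So w(2) = 4. P is now [[2]].
Step i=1: Q has 1 at row 1, column 1; remove that cell from P, ejecting 2. So w(1) = 2. P is now [].

So w = 2 4 6 5 3 8 1 7.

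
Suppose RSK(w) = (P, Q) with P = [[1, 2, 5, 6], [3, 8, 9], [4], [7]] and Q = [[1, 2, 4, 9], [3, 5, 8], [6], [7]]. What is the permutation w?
7 8 1 9 4 3 2 5 6

Reverse the RSK construction: for i from n down to 1, find the cell of Q containing i, remove the entry at that cell from P, and reverse-bump it up through P; the value ejected from row 1 is w(i).

Step i=9: Q has 9 at row 1, column 4; remove that cell from P, ejecting 6. So w(9) = 6. P is now [[1, 2, 5], [3, 8, 9], [4], [7]].
Step i=8: Q has 8 at row 2, column 3; remove 9 from row 2 of P and reverse-bump: 9 enters row 1 and ejects 5. So w(8) = 5. P is now [[1, 2, 9], [3, 8], [4], [7]].
Step i=7: Q has 7 at row 4, column 1; remove 7 from row 4 of P and reverse-bump: 7 enters row 3 and ejects 4; 4 enters row 2 and ejects 3; 3 enters row 1 and ejects 2. So w(7) = 2. P is now [[1, 3, 9], [4, 8], [7]].
Step i=6: Q has 6 at row 3, column 1; remove 7 from row 3 of P and reverse-bump: 7 enters row 2 and ejects 4; 4 enters row 1 and ejects 3. So w(6) = 3. P is now [[1, 4, 9], [7, 8]].
Step i=5: Q has 5 at row 2, column 2; remove 8 from row 2 of P and reverse-bump: 8 enters row 1 and ejects 4. So w(5) = 4. P is now [[1, 8, 9], [7]].
Step i=4: Q has 4 at row 1, column 3; remove that cell from P, ejecting 9. So w(4) = 9. P is now [[1, 8], [7]].
Step i=3: Q has 3 at row 2, column 1; remove 7 from row 2 of P and reverse-bump: 7 enters row 1 and ejects 1. So w(3) = 1. P is now [[7, 8]].
Step i=2: Q has 2 at row 1, column 2; remove that cell from P, ejecting 8. So w(2) = 8. P is now [[7]].
Step i=1: Q has 1 at row 1, column 1; remove that cell from P, ejecting 7. So w(1) = 7. P is now [].

So w = 7 8 1 9 4 3 2 5 6.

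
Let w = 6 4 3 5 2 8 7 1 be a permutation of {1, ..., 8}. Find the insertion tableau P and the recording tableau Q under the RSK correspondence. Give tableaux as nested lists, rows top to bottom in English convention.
P = [[1, 5, 7], [2, 8], [3], [4], [6]], Q = [[1, 4, 6], [2, 7], [3], [5], [8]]

Insert each entry of the permutation into P by Schensted row insertion, recording in Q the position of each new cell.

After inserting 6: P = [[6]].
After inserting 4: P = [[4], [6]].
After inserting 3: P = [[3], [4], [6]].
After inserting 5: P = [[3, 5], [4], [6]].
After inserting 2: P = [[2, 5], [3], [4], [6]].
After inserting 8: P = [[2, 5, 8], [3], [4], [6]].
After inserting 7: P = [[2, 5, 7], [3, 8], [4], [6]].
After inserting 1: P = [[1, 5, 7], [2, 8], [3], [4], [6]].

So P = [[1, 5, 7], [2, 8], [3], [4], [6]], Q = [[1, 4, 6], [2, 7], [3], [5], [8]].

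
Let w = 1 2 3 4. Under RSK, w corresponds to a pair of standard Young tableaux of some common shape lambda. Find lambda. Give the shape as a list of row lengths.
[4]

RSK row insertion gives P = [[1, 2, 3, 4]], which has shape [4].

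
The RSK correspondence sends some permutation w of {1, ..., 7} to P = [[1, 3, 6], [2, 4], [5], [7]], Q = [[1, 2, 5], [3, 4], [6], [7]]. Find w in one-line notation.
2 7 1 5 6 4 3

Reverse the RSK construction: for i from n down to 1, find the cell of Q containing i, remove the entry at that cell from P, and reverse-bump it up through P; the value ejected from row 1 is w(i).

Step i=7: Q has 7 at row 4, column 1; remove 7 from row 4 of P and reverse-bump: 7 enters row 3 and ejects 5; 5 enters row 2 and ejects 4; 4 enters row 1 and ejects 3. So w(7) = 3. P is now [[1, 4, 6], [2, 5], [7]].
Step i=6: Q has 6 at row 3, column 1; remove 7 from row 3 of P and reverse-bump: 7 enters row 2 and ejects 5; 5 enters row 1 and ejects 4. So w(6) = 4. P is now [[1, 5, 6], [2, 7]].
Step i=5: Q has 5 at row 1, column 3; remove that cell from P, ejecting 6. So w(5) = 6. P is now [[1, 5], [2, 7]].
Step i=4: Q has 4 at row 2, column 2; remove 7 from row 2 of P and reverse-bump: 7 enters row 1 and ejects 5. So w(4) = 5. P is now [[1, 7], [2]].
Step i=3: Q has 3 at row 2, column 1; remove 2 from row 2 of P and reverse-bump: 2 enters row 1 and ejects 1. So w(3) = 1. P is now [[2, 7]].
Step i=2: Q has 2 at row 1, column 2; remove that cell from P, ejecting 7. So w(2) = 7. P is now [[2]].
Step i=1: Q has 1 at row 1, column 1; remove that cell from P, ejecting 2. So w(1) = 2. P is now [].

So w = 2 7 1 5 6 4 3.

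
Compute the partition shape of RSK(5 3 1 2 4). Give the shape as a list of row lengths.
RSK row insertion gives P = [[1, 2, 4], [3], [5]], which has shape [3, 1, 1].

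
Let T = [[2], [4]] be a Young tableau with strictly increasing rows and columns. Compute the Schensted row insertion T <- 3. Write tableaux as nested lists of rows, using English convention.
3 is larger than every entry of row 1, so it is appended to row 1. The new tableau is [[2, 3], [4]].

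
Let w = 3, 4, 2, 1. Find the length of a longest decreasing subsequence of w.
3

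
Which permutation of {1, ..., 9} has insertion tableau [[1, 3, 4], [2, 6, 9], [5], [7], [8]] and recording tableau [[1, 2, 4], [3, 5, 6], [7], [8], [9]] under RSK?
5 8 2 9 3 7 6 4 1

Reverse the RSK construction: for i from n down to 1, find the cell of Q containing i, remove the entry at that cell from P, and reverse-bump it up through P; the value ejected from row 1 is w(i).

Step i=9: Q has 9 at row 5, column 1; remove 8 from row 5 of P and reverse-bump: 8 enters row 4 and ejects 7; 7 enters row 3 and ejects 5; 5 enters row 2 and ejects 2; 2 enters row 1 and ejects 1. So w(9) = 1. P is now [[2, 3, 4], [5, 6, 9], [7], [8]].
Step i=8: Q has 8 at row 4, column 1; remove 8 from row 4 of P and reverse-bump: 8 enters row 3 and ejects 7; 7 enters row 2 and ejects 6; 6 enters row 1 and ejects 4. So w(8) = 4. P is now [[2, 3, 6], [5, 7, 9], [8]].
Step i=7: Q has 7 at row 3, column 1; remove 8 from row 3 of P and reverse-bump: 8 enters row 2 and ejects 7; 7 enters row 1 and ejects 6. So w(7) = 6. P is now [[2, 3, 7], [5, 8, 9]].
Step i=6: Q has 6 at row 2, column 3; remove 9 from row 2 of P and reverse-bump: 9 enters row 1 and ejects 7. So w(6) = 7. P is now [[2, 3, 9], [5, 8]].
Step i=5: Q has 5 at row 2, column 2; remove 8 from row 2 of P and reverse-bump: 8 enters row 1 and ejects 3. So w(5) = 3. P is now [[2, 8, 9], [5]].
Step i=4: Q has 4 at row 1, column 3; remove that cell from P, ejecting 9. So w(4) = 9. P is now [[2, 8], [5]].
Step i=3: Q has 3 at row 2, column 1; remove 5 from row 2 of P and reverse-bump: 5 enters row 1 and ejects 2. So w(3) = 2. P is now [[5, 8]].
Step i=2: Q has 2 at row 1, column 2; remove that cell from P, ejecting 8. So w(2) = 8. P is now [[5]].
Step i=1: Q has 1 at row 1, column 1; remove that cell from P, ejecting 5. So w(1) = 5. P is now [].

So w = 5 8 2 9 3 7 6 4 1.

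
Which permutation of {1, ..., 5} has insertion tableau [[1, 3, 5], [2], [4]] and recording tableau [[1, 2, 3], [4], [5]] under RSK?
Reverse the RSK construction: for i from n down to 1, find the cell of Q containing i, remove the entry at that cell from P, and reverse-bump it up through P; the value ejected from row 1 is w(i).

Step i=5: Q has 5 at row 3, column 1; remove 4 from row 3 of P and reverse-bump: 4 enters row 2 and ejects 2; 2 enters row 1 and ejects 1. So w(5) = 1. P is now [[2, 3, 5], [4]].
Step i=4: Q has 4 at row 2, column 1; remove 4 from row 2 of P and reverse-bump: 4 enters row 1 and ejects 3. So w(4) = 3. P is now [[2, 4, 5]].
Step i=3: Q has 3 at row 1, column 3; remove that cell from P, ejecting 5. So w(3) = 5. P is now [[2, 4]].
Step i=2: Q has 2 at row 1, column 2; remove that cell from P, ejecting 4. So w(2) = 4. P is now [[2]].
Step i=1: Q has 1 at row 1, column 1; remove that cell from P, ejecting 2. So w(1) = 2. P is now [].

So w = 2 4 5 3 1.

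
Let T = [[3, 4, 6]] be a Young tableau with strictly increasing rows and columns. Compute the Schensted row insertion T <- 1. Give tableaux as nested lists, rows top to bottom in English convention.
[[1, 4, 6], [3]]

In row 1, 1 replaces 3 (the leftmost entry greater than 1); 3 is bumped to row 2. 3 starts a new row 2. The new tableau is [[1, 4, 6], [3]].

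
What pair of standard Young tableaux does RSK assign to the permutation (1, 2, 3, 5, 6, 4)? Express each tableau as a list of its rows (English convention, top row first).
P = [[1, 2, 3, 4, 6], [5]], Q = [[1, 2, 3, 4, 5], [6]]

Insert each entry of the permutation into P by Schensted row insertion, recording in Q the position of each new cell.

After inserting 1: P = [[1]].
After inserting 2: P = [[1, 2]].
After inserting 3: P = [[1, 2, 3]].
After inserting 5: P = [[1, 2, 3, 5]].
After inserting 6: P = [[1, 2, 3, 5, 6]].
After inserting 4: P = [[1, 2, 3, 4, 6], [5]].

So P = [[1, 2, 3, 4, 6], [5]], Q = [[1, 2, 3, 4, 5], [6]].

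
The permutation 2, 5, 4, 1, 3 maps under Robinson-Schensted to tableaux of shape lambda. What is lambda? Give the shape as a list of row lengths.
[2, 2, 1]

Row-insert each entry into an empty tableau.

After inserting 2: P = [[2]].
After inserting 5: P = [[2, 5]].
After inserting 4: P = [[2, 4], [5]].
After inserting 1: P = [[1, 4], [2], [5]].
After inserting 3: P = [[1, 3], [2, 4], [5]].

The final insertion tableau P = [[1, 3], [2, 4], [5]] has shape [2, 2, 1].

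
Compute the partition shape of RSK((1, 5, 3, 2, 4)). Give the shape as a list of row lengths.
[3, 1, 1]

Row-insert each entry into an empty tableau.

After inserting 1: P = [[1]].
After inserting 5: P = [[1, 5]].
After inserting 3: P = [[1, 3], [5]].
After inserting 2: P = [[1, 2], [3], [5]].
After inserting 4: P = [[1, 2, 4], [3], [5]].

The final insertion tableau P = [[1, 2, 4], [3], [5]] has shape [3, 1, 1].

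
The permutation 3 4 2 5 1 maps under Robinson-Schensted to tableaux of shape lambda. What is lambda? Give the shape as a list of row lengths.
[3, 1, 1]

Row-insert each entry into an empty tableau.

After inserting 3: P = [[3]].
After inserting 4: P = [[3, 4]].
After inserting 2: P = [[2, 4], [3]].
After inserting 5: P = [[2, 4, 5], [3]].
After inserting 1: P = [[1, 4, 5], [2], [3]].

The final insertion tableau P = [[1, 4, 5], [2], [3]] has shape [3, 1, 1].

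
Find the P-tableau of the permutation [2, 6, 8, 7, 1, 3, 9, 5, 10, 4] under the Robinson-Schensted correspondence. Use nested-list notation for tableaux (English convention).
Insert 2: appended to row 1. P = [[2]].
Insert 6: appended to row 1. P = [[2, 6]].
Insert 8: appended to row 1. P = [[2, 6, 8]].
Insert 7: 7 bumps 8 from row 1; 8 starts row 2. P = [[2, 6, 7], [8]].
Insert 1: 1 bumps 2 from row 1; 2 bumps 8 from row 2; 8 starts row 3. P = [[1, 6, 7], [2], [8]].
Insert 3: 3 bumps 6 from row 1; 6 appends to row 2. P = [[1, 3, 7], [2, 6], [8]].
Insert 9: appended to row 1. P = [[1, 3, 7, 9], [2, 6], [8]].
Insert 5: 5 bumps 7 from row 1; 7 appends to row 2. P = [[1, 3, 5, 9], [2, 6, 7], [8]].
Insert 10: appended to row 1. P = [[1, 3, 5, 9, 10], [2, 6, 7], [8]].
Insert 4: 4 bumps 5 from row 1; 5 bumps 6 from row 2; 6 bumps 8 from row 3; 8 starts row 4. P = [[1, 3, 4, 9, 10], [2, 5, 7], [6], [8]].

So P = [[1, 3, 4, 9, 10], [2, 5, 7], [6], [8]].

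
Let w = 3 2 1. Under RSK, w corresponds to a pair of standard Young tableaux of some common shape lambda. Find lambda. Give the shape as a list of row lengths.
[1, 1, 1]

Row-insert each entry into an empty tableau.

After inserting 3: P = [[3]].
After inserting 2: P = [[2], [3]].
After inserting 1: P = [[1], [2], [3]].

The final insertion tableau P = [[1], [2], [3]] has shape [1, 1, 1].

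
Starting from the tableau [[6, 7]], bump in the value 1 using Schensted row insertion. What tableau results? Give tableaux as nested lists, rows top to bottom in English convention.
[[1, 7], [6]]

In row 1, 1 replaces 6 (the leftmost entry greater than 1); 6 is bumped to row 2. 6 starts a new row 2. The new tableau is [[1, 7], [6]].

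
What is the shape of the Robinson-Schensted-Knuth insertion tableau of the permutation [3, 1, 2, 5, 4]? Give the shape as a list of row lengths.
[3, 2]

Row-insert each entry into an empty tableau.

After inserting 3: P = [[3]].
After inserting 1: P = [[1], [3]].
After inserting 2: P = [[1, 2], [3]].
After inserting 5: P = [[1, 2, 5], [3]].
After inserting 4: P = [[1, 2, 4], [3, 5]].

The final insertion tableau P = [[1, 2, 4], [3, 5]] has shape [3, 2].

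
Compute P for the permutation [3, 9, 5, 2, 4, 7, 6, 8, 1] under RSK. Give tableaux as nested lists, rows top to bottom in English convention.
Insert 3: appended to row 1. P = [[3]].
Insert 9: appended to row 1. P = [[3, 9]].
Insert 5: 5 bumps 9 from row 1; 9 starts row 2. P = [[3, 5], [9]].
Insert 2: 2 bumps 3 from row 1; 3 bumps 9 from row 2; 9 starts row 3. P = [[2, 5], [3], [9]].
Insert 4: 4 bumps 5 from row 1; 5 appends to row 2. P = [[2, 4], [3, 5], [9]].
Insert 7: appended to row 1. P = [[2, 4, 7], [3, 5], [9]].
Insert 6: 6 bumps 7 from row 1; 7 appends to row 2. P = [[2, 4, 6], [3, 5, 7], [9]].
Insert 8: appended to row 1. P = [[2, 4, 6, 8], [3, 5, 7], [9]].
Insert 1: 1 bumps 2 from row 1; 2 bumps 3 from row 2; 3 bumps 9 from row 3; 9 starts row 4. P = [[1, 4, 6, 8], [2, 5, 7], [3], [9]].

So P = [[1, 4, 6, 8], [2, 5, 7], [3], [9]].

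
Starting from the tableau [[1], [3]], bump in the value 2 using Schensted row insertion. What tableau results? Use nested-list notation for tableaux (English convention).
2 is larger than every entry of row 1, so it is appended to row 1. The new tableau is [[1, 2], [3]].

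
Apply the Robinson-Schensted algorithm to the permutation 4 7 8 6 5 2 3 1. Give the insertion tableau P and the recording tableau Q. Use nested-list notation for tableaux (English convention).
Insert each entry of the permutation into P by Schensted row insertion, recording in Q the position of each new cell.

Insert 4: appended to row 1. P = [[4]].
Insert 7: appended to row 1. P = [[4, 7]].
Insert 8: appended to row 1. P = [[4, 7, 8]].
Insert 6: 6 bumps 7 from row 1; 7 starts row 2. P = [[4, 6, 8], [7]].
Insert 5: 5 bumps 6 from row 1; 6 bumps 7 from row 2; 7 starts row 3. P = [[4, 5, 8], [6], [7]].
Insert 2: 2 bumps 4 from row 1; 4 bumps 6 from row 2; 6 bumps 7 from row 3; 7 starts row 4. P = [[2, 5, 8], [4], [6], [7]].
Insert 3: 3 bumps 5 from row 1; 5 appends to row 2. P = [[2, 3, 8], [4, 5], [6], [7]].
Insert 1: 1 bumps 2 from row 1; 2 bumps 4 from row 2; 4 bumps 6 from row 3; 6 bumps 7 from row 4; 7 starts row 5. P = [[1, 3, 8], [2, 5], [4], [6], [7]].

So P = [[1, 3, 8], [2, 5], [4], [6], [7]], Q = [[1, 2, 3], [4, 7], [5], [6], [8]].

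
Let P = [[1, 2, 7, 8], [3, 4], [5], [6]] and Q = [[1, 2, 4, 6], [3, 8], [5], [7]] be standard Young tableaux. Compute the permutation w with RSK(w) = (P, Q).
3 6 5 7 4 8 1 2

Reverse the RSK construction: for i from n down to 1, find the cell of Q containing i, remove the entry at that cell from P, and reverse-bump it up through P; the value ejected from row 1 is w(i).

Step i=8: Q has 8 at row 2, column 2; remove 4 from row 2 of P and reverse-bump: 4 enters row 1 and ejects 2. So w(8) = 2. P is now [[1, 4, 7, 8], [3], [5], [6]].
Step i=7: Q has 7 at row 4, column 1; remove 6 from row 4 of P and reverse-bump: 6 enters row 3 and ejects 5; 5 enters row 2 and ejects 3; 3 enters row 1 and ejects 1. So w(7) = 1. P is now [[3, 4, 7, 8], [5], [6]].
Step i=6: Q has 6 at row 1, column 4; remove that cell from P, ejecting 8. So w(6) = 8. P is now [[3, 4, 7], [5], [6]].
Step i=5: Q has 5 at row 3, column 1; remove 6 from row 3 of P and reverse-bump: 6 enters row 2 and ejects 5; 5 enters row 1 and ejects 4. So w(5) = 4. P is now [[3, 5, 7], [6]].
Step i=4: Q has 4 at row 1, column 3; remove that cell from P, ejecting 7. So w(4) = 7. P is now [[3, 5], [6]].
Step i=3: Q has 3 at row 2, column 1; remove 6 from row 2 of P and reverse-bump: 6 enters row 1 and ejects 5. So w(3) = 5. P is now [[3, 6]].
Step i=2: Q has 2 at row 1, column 2; remove that cell from P, ejecting 6. So w(2) = 6. P is now [[3]].
Step i=1: Q has 1 at row 1, column 1; remove that cell from P, ejecting 3. So w(1) = 3. P is now [].

So w = 3 6 5 7 4 8 1 2.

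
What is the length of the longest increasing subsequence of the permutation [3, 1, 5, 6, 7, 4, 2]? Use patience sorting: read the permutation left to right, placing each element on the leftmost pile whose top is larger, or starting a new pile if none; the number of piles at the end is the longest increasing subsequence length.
4

3: new pile. tops = [3]
1: onto pile 1 (replacing 3). tops = [1]
5: new pile. tops = [1, 5]
6: new pile. tops = [1, 5, 6]
7: new pile. tops = [1, 5, 6, 7]
4: onto pile 2 (replacing 5). tops = [1, 4, 6, 7]
2: onto pile 2 (replacing 4). tops = [1, 2, 6, 7]

4 piles, so the longest increasing subsequence has length 4.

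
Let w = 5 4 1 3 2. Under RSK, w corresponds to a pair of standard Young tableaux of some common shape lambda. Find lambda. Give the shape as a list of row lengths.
RSK row insertion gives P = [[1, 2], [3], [4], [5]], which has shape [2, 1, 1, 1].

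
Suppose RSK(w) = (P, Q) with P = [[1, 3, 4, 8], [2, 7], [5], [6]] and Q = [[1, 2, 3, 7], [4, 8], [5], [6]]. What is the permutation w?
2 6 7 5 3 1 8 4

Reverse the RSK construction: for i from n down to 1, find the cell of Q containing i, remove the entry at that cell from P, and reverse-bump it up through P; the value ejected from row 1 is w(i).

Step i=8: Q has 8 at row 2, column 2; remove 7 from row 2 of P and reverse-bump: 7 enters row 1 and ejects 4. So w(8) = 4. P is now [[1, 3, 7, 8], [2], [5], [6]].
Step i=7: Q has 7 at row 1, column 4; remove that cell from P, ejecting 8. So w(7) = 8. P is now [[1, 3, 7], [2], [5], [6]].
Step i=6: Q has 6 at row 4, column 1; remove 6 from row 4 of P and reverse-bump: 6 enters row 3 and ejects 5; 5 enters row 2 and ejects 2; 2 enters row 1 and ejects 1. So w(6) = 1. P is now [[2, 3, 7], [5], [6]].
Step i=5: Q has 5 at row 3, column 1; remove 6 from row 3 of P and reverse-bump: 6 enters row 2 and ejects 5; 5 enters row 1 and ejects 3. So w(5) = 3. P is now [[2, 5, 7], [6]].
Step i=4: Q has 4 at row 2, column 1; remove 6 from row 2 of P and reverse-bump: 6 enters row 1 and ejects 5. So w(4) = 5. P is now [[2, 6, 7]].
Step i=3: Q has 3 at row 1, column 3; remove that cell from P, ejecting 7. So w(3) = 7. P is now [[2, 6]].
Step i=2: Q has 2 at row 1, column 2; remove that cell from P, ejecting 6. So w(2) = 6. P is now [[2]].
Step i=1: Q has 1 at row 1, column 1; remove that cell from P, ejecting 2. So w(1) = 2. P is now [].

So w = 2 6 7 5 3 1 8 4.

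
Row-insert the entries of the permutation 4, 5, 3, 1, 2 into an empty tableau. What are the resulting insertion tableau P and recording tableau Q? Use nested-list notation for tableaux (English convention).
P = [[1, 2], [3, 5], [4]], Q = [[1, 2], [3, 5], [4]]

Insert each entry of the permutation into P by Schensted row insertion, recording in Q the position of each new cell.

After inserting 4: P = [[4]].
After inserting 5: P = [[4, 5]].
After inserting 3: P = [[3, 5], [4]].
After inserting 1: P = [[1, 5], [3], [4]].
After inserting 2: P = [[1, 2], [3, 5], [4]].

So P = [[1, 2], [3, 5], [4]], Q = [[1, 2], [3, 5], [4]].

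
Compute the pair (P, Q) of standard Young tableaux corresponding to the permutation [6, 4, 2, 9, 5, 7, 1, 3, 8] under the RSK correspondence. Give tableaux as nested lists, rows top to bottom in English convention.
Insert each entry of the permutation into P by Schensted row insertion, recording in Q the position of each new cell.

Insert 6: appended to row 1. P = [[6]], Q = [[1]].
Insert 4: 4 bumps 6 from row 1; 6 starts row 2. P = [[4], [6]], Q = [[1], [2]].
Insert 2: 2 bumps 4 from row 1; 4 bumps 6 from row 2; 6 starts row 3. P = [[2], [4], [6]], Q = [[1], [2], [3]].
Insert 9: appended to row 1. P = [[2, 9], [4], [6]], Q = [[1, 4], [2], [3]].
Insert 5: 5 bumps 9 from row 1; 9 appends to row 2. P = [[2, 5], [4, 9], [6]], Q = [[1, 4], [2, 5], [3]].
Insert 7: appended to row 1. P = [[2, 5, 7], [4, 9], [6]], Q = [[1, 4, 6], [2, 5], [3]].
Insert 1: 1 bumps 2 from row 1; 2 bumps 4 from row 2; 4 bumps 6 from row 3; 6 starts row 4. P = [[1, 5, 7], [2, 9], [4], [6]], Q = [[1, 4, 6], [2, 5], [3], [7]].
Insert 3: 3 bumps 5 from row 1; 5 bumps 9 from row 2; 9 appends to row 3. P = [[1, 3, 7], [2, 5], [4, 9], [6]], Q = [[1, 4, 6], [2, 5], [3, 8], [7]].
Insert 8: appended to row 1. P = [[1, 3, 7, 8], [2, 5], [4, 9], [6]], Q = [[1, 4, 6, 9], [2, 5], [3, 8], [7]].

So P = [[1, 3, 7, 8], [2, 5], [4, 9], [6]], Q = [[1, 4, 6, 9], [2, 5], [3, 8], [7]].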